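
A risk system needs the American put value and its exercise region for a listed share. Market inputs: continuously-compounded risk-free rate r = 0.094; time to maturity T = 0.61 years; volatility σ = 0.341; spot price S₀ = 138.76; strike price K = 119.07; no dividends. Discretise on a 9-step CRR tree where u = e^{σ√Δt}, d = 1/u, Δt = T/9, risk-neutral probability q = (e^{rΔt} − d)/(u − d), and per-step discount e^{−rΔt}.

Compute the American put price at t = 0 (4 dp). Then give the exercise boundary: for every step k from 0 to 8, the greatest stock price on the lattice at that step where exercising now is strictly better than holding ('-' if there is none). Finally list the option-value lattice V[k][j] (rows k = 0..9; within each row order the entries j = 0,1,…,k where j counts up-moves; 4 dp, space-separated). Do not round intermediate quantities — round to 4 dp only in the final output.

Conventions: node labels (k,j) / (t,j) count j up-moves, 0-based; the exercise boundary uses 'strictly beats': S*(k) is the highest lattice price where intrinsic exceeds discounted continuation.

params: Δt=0.06778 u=1.09284 d=0.91505 q=0.51377 e^(-rΔt)=0.99365
t_9 payoffs: 56.6580 44.5319 30.0498 12.7539 0.0000 0.0000 0.0000 0.0000 0.0000 0.0000
t_8: node(8,0) S=68.2061 payoff=50.8639 vs cont=50.1077 → 50.8639 [stop]  node(8,1) S=81.4579 payoff=37.6121 vs cont=36.8559 → 37.6121 [stop]  node(8,2) S=97.2845 payoff=21.7855 vs cont=21.0293 → 21.7855 [stop]  node(8,3) S=116.1861 payoff=2.8839 vs cont=6.1620 → 6.1620 [wait]  node(8,4) S=138.7600 payoff=0.0000 vs cont=0.0000 → 0.0000 [wait]  node(8,5) S=165.7199 payoff=0.0000 vs cont=0.0000 → 0.0000 [wait]  node(8,6) S=197.9178 payoff=0.0000 vs cont=0.0000 → 0.0000 [wait]  node(8,7) S=236.3715 payoff=0.0000 vs cont=0.0000 → 0.0000 [wait]  node(8,8) S=282.2965 payoff=0.0000 vs cont=0.0000 → 0.0000 [wait]  ⇒ S*(8)=97.2845
t_7: node(7,0) S=74.5381 payoff=44.5319 vs cont=43.7757 → 44.5319 [stop]  node(7,1) S=89.0202 payoff=30.0498 vs cont=29.2936 → 30.0498 [stop]  node(7,2) S=106.3161 payoff=12.7539 vs cont=13.6712 → 13.6712 [wait]  node(7,3) S=126.9723 payoff=0.0000 vs cont=2.9771 → 2.9771 [wait]  node(7,4) S=151.6420 payoff=0.0000 vs cont=0.0000 → 0.0000 [wait]  node(7,5) S=181.1047 payoff=0.0000 vs cont=0.0000 → 0.0000 [wait]  node(7,6) S=216.2918 payoff=0.0000 vs cont=0.0000 → 0.0000 [wait]  node(7,7) S=258.3154 payoff=0.0000 vs cont=0.0000 → 0.0000 [wait]  ⇒ S*(7)=89.0202
t_6: node(6,0) S=81.4579 payoff=37.6121 vs cont=36.8559 → 37.6121 [stop]  node(6,1) S=97.2845 payoff=21.7855 vs cont=21.4976 → 21.7855 [stop]  node(6,2) S=116.1861 payoff=2.8839 vs cont=8.1250 → 8.1250 [wait]  node(6,3) S=138.7600 payoff=0.0000 vs cont=1.4384 → 1.4384 [wait]  node(6,4) S=165.7199 payoff=0.0000 vs cont=0.0000 → 0.0000 [wait]  node(6,5) S=197.9178 payoff=0.0000 vs cont=0.0000 → 0.0000 [wait]  node(6,6) S=236.3715 payoff=0.0000 vs cont=0.0000 → 0.0000 [wait]  ⇒ S*(6)=97.2845
t_5: node(5,0) S=89.0202 payoff=30.0498 vs cont=29.2936 → 30.0498 [stop]  node(5,1) S=106.3161 payoff=12.7539 vs cont=14.6733 → 14.6733 [wait]  node(5,2) S=126.9723 payoff=0.0000 vs cont=4.6598 → 4.6598 [wait]  node(5,3) S=151.6420 payoff=0.0000 vs cont=0.6949 → 0.6949 [wait]  node(5,4) S=181.1047 payoff=0.0000 vs cont=0.0000 → 0.0000 [wait]  node(5,5) S=216.2918 payoff=0.0000 vs cont=0.0000 → 0.0000 [wait]  ⇒ S*(5)=89.0202
t_4: node(4,0) S=97.2845 payoff=21.7855 vs cont=22.0091 → 22.0091 [wait]  node(4,1) S=116.1861 payoff=2.8839 vs cont=9.4682 → 9.4682 [wait]  node(4,2) S=138.7600 payoff=0.0000 vs cont=2.6061 → 2.6061 [wait]  node(4,3) S=165.7199 payoff=0.0000 vs cont=0.3357 → 0.3357 [wait]  node(4,4) S=197.9178 payoff=0.0000 vs cont=0.0000 → 0.0000 [wait]  ⇒ S*(4)=-
t_3: node(3,0) S=106.3161 payoff=12.7539 vs cont=15.4671 → 15.4671 [wait]  node(3,1) S=126.9723 payoff=0.0000 vs cont=5.9049 → 5.9049 [wait]  node(3,2) S=151.6420 payoff=0.0000 vs cont=1.4305 → 1.4305 [wait]  node(3,3) S=181.1047 payoff=0.0000 vs cont=0.1622 → 0.1622 [wait]  ⇒ S*(3)=-
t_2: node(2,0) S=116.1861 payoff=2.8839 vs cont=10.4873 → 10.4873 [wait]  node(2,1) S=138.7600 payoff=0.0000 vs cont=3.5832 → 3.5832 [wait]  node(2,2) S=165.7199 payoff=0.0000 vs cont=0.7740 → 0.7740 [wait]  ⇒ S*(2)=-
t_1: node(1,0) S=126.9723 payoff=0.0000 vs cont=6.8961 → 6.8961 [wait]  node(1,1) S=151.6420 payoff=0.0000 vs cont=2.1263 → 2.1263 [wait]  ⇒ S*(1)=-
t_0: node(0,0) S=138.7600 payoff=0.0000 vs cont=4.4173 → 4.4173 [wait]  ⇒ S*(0)=-

price = 4.4173
boundary = - - - - - 89.0202 97.2845 89.0202 97.2845
tree:
4.4173
6.8961 2.1263
10.4873 3.5832 0.7740
15.4671 5.9049 1.4305 0.1622
22.0091 9.4682 2.6061 0.3357 0.0000
30.0498 14.6733 4.6598 0.6949 0.0000 0.0000
37.6121 21.7855 8.1250 1.4384 0.0000 0.0000 0.0000
44.5319 30.0498 13.6712 2.9771 0.0000 0.0000 0.0000 0.0000
50.8639 37.6121 21.7855 6.1620 0.0000 0.0000 0.0000 0.0000 0.0000
56.6580 44.5319 30.0498 12.7539 0.0000 0.0000 0.0000 0.0000 0.0000 0.0000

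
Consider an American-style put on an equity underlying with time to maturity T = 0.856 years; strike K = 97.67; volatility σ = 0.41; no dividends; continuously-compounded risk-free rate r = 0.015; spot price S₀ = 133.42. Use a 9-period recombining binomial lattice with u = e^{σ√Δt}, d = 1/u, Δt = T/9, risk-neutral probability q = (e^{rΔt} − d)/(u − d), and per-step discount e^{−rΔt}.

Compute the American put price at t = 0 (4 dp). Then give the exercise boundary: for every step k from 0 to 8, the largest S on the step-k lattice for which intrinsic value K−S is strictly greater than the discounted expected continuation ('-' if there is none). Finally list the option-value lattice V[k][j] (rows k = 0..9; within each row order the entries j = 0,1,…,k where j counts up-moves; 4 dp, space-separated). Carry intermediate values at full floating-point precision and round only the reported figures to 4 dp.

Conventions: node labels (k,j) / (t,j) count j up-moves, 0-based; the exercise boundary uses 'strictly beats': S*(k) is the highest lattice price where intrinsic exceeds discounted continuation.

Δt=0.09511  u=1.13479  d=0.88122  q=0.47406  discount=0.99857
step 9 (expiry): payoffs max(K−S,0) = 54.9143 42.6118 26.7693 6.3683 0.0000 0.0000 0.0000 0.0000 0.0000 0.0000
step 8: (k=8,j=0): S=48.5186, K−S=49.1514, hold=49.0122 ⇒ V=49.1514 exercise | (k=8,j=1): S=62.4793, K−S=35.1907, hold=35.0514 ⇒ V=35.1907 exercise | (k=8,j=2): S=80.4571, K−S=17.2129, hold=17.0736 ⇒ V=17.2129 exercise | (k=8,j=3): S=103.6079, K−S=0.0000, hold=3.3446 ⇒ V=3.3446 continue | (k=8,j=4): S=133.4200, K−S=0.0000, hold=0.0000 ⇒ V=0.0000 continue | (k=8,j=5): S=171.8103, K−S=0.0000, hold=0.0000 ⇒ V=0.0000 continue | (k=8,j=6): S=221.2470, K−S=0.0000, hold=0.0000 ⇒ V=0.0000 continue | (k=8,j=7): S=284.9085, K−S=0.0000, hold=0.0000 ⇒ V=0.0000 continue | (k=8,j=8): S=366.8881, K−S=0.0000, hold=0.0000 ⇒ V=0.0000 continue  boundary S*=80.4571
step 7: (k=7,j=0): S=55.0582, K−S=42.6118, hold=42.4725 ⇒ V=42.6118 exercise | (k=7,j=1): S=70.9007, K−S=26.7693, hold=26.6301 ⇒ V=26.7693 exercise | (k=7,j=2): S=91.3017, K−S=6.3683, hold=10.6233 ⇒ V=10.6233 continue | (k=7,j=3): S=117.5728, K−S=0.0000, hold=1.7565 ⇒ V=1.7565 continue | (k=7,j=4): S=151.4032, K−S=0.0000, hold=0.0000 ⇒ V=0.0000 continue | (k=7,j=5): S=194.9679, K−S=0.0000, hold=0.0000 ⇒ V=0.0000 continue | (k=7,j=6): S=251.0680, K−S=0.0000, hold=0.0000 ⇒ V=0.0000 continue | (k=7,j=7): S=323.3103, K−S=0.0000, hold=0.0000 ⇒ V=0.0000 continue  boundary S*=70.9007
step 6: (k=6,j=0): S=62.4793, K−S=35.1907, hold=35.0514 ⇒ V=35.1907 exercise | (k=6,j=1): S=80.4571, K−S=17.2129, hold=19.0878 ⇒ V=19.0878 continue | (k=6,j=2): S=103.6079, K−S=0.0000, hold=6.4107 ⇒ V=6.4107 continue | (k=6,j=3): S=133.4200, K−S=0.0000, hold=0.9225 ⇒ V=0.9225 continue | (k=6,j=4): S=171.8103, K−S=0.0000, hold=0.0000 ⇒ V=0.0000 continue | (k=6,j=5): S=221.2470, K−S=0.0000, hold=0.0000 ⇒ V=0.0000 continue | (k=6,j=6): S=284.9085, K−S=0.0000, hold=0.0000 ⇒ V=0.0000 continue  boundary S*=62.4793
step 5: (k=5,j=0): S=70.9007, K−S=26.7693, hold=27.5177 ⇒ V=27.5177 continue | (k=5,j=1): S=91.3017, K−S=6.3683, hold=13.0595 ⇒ V=13.0595 continue | (k=5,j=2): S=117.5728, K−S=0.0000, hold=3.8036 ⇒ V=3.8036 continue | (k=5,j=3): S=151.4032, K−S=0.0000, hold=0.4845 ⇒ V=0.4845 continue | (k=5,j=4): S=194.9679, K−S=0.0000, hold=0.0000 ⇒ V=0.0000 continue | (k=5,j=5): S=251.0680, K−S=0.0000, hold=0.0000 ⇒ V=0.0000 continue  boundary S*=-
step 4: (k=4,j=0): S=80.4571, K−S=17.2129, hold=20.6341 ⇒ V=20.6341 continue | (k=4,j=1): S=103.6079, K−S=0.0000, hold=8.6592 ⇒ V=8.6592 continue | (k=4,j=2): S=133.4200, K−S=0.0000, hold=2.2269 ⇒ V=2.2269 continue | (k=4,j=3): S=171.8103, K−S=0.0000, hold=0.2545 ⇒ V=0.2545 continue | (k=4,j=4): S=221.2470, K−S=0.0000, hold=0.0000 ⇒ V=0.0000 continue  boundary S*=-
step 3: (k=3,j=0): S=91.3017, K−S=6.3683, hold=14.9360 ⇒ V=14.9360 continue | (k=3,j=1): S=117.5728, K−S=0.0000, hold=5.6019 ⇒ V=5.6019 continue | (k=3,j=2): S=151.4032, K−S=0.0000, hold=1.2900 ⇒ V=1.2900 continue | (k=3,j=3): S=194.9679, K−S=0.0000, hold=0.1336 ⇒ V=0.1336 continue  boundary S*=-
step 2: (k=2,j=0): S=103.6079, K−S=0.0000, hold=10.4961 ⇒ V=10.4961 continue | (k=2,j=1): S=133.4200, K−S=0.0000, hold=3.5527 ⇒ V=3.5527 continue | (k=2,j=2): S=171.8103, K−S=0.0000, hold=0.7408 ⇒ V=0.7408 continue  boundary S*=-
step 1: (k=1,j=0): S=117.5728, K−S=0.0000, hold=7.1942 ⇒ V=7.1942 continue | (k=1,j=1): S=151.4032, K−S=0.0000, hold=2.2165 ⇒ V=2.2165 continue  boundary S*=-
step 0: (k=0,j=0): S=133.4200, K−S=0.0000, hold=4.8276 ⇒ V=4.8276 continue  boundary S*=-

price = 4.8276
boundary = - - - - - - 62.4793 70.9007 80.4571
tree:
4.8276
7.1942 2.2165
10.4961 3.5527 0.7408
14.9360 5.6019 1.2900 0.1336
20.6341 8.6592 2.2269 0.2545 0.0000
27.5177 13.0595 3.8036 0.4845 0.0000 0.0000
35.1907 19.0878 6.4107 0.9225 0.0000 0.0000 0.0000
42.6118 26.7693 10.6233 1.7565 0.0000 0.0000 0.0000 0.0000
49.1514 35.1907 17.2129 3.3446 0.0000 0.0000 0.0000 0.0000 0.0000
54.9143 42.6118 26.7693 6.3683 0.0000 0.0000 0.0000 0.0000 0.0000 0.0000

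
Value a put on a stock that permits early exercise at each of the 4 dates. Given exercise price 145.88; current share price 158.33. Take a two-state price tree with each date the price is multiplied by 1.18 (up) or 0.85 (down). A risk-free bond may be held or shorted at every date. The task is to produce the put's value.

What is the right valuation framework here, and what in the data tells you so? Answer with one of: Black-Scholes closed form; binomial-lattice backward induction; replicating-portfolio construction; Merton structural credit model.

framework: binomial-lattice backward induction

Key observation: with exercise allowed before expiry on a discrete up/down model (4 steps from spot 158.33), the strike-145.88 put's value must be rolled back through the tree testing early exercise at each node.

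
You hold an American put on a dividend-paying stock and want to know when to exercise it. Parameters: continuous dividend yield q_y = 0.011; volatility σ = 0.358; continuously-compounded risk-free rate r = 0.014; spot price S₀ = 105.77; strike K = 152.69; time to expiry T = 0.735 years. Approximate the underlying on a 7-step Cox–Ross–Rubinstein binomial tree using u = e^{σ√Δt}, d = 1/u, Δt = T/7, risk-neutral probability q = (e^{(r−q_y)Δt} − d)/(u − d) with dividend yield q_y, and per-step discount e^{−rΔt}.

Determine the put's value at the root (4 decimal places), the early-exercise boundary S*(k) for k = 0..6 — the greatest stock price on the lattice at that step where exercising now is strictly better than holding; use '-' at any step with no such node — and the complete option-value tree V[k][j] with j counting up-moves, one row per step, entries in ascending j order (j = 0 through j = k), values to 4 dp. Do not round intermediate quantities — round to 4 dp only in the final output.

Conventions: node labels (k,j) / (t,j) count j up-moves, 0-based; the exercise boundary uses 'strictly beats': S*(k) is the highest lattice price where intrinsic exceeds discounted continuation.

price = 48.5033
boundary = - - 83.8690 94.1851 105.7700 118.7799 133.3900
tree:
48.5033
58.7101 37.2542
68.8210 47.6000 25.8149
78.0071 58.5049 35.5684 15.0016
86.1871 68.8210 46.9200 23.0004 6.1143
93.4711 78.0071 58.5049 33.9101 10.8868 0.8029
99.9573 86.1871 68.8210 46.9200 19.3000 1.5240 0.0000
105.7331 93.4711 78.0071 58.5049 33.9101 2.8928 0.0000 0.0000

Δt=0.10500, u=1.12300, d=0.89047, q=0.47239, disc=e^(-rΔt)=0.99853
k=7 terminal: V=max(K-S,0) → 105.7331 93.4711 78.0071 58.5049 33.9101 2.8928 0.0000 0.0000
k=6: j=0 S=52.7327 intr=99.9573 cont=99.7939 V=99.9573[EX]; j=1 S=66.5029 intr=86.1871 cont=86.0396 V=86.1871[EX]; j=2 S=83.8690 intr=68.8210 cont=68.6935 V=68.8210[EX]; j=3 S=105.7700 intr=46.9200 cont=46.8178 V=46.9200[EX]; j=4 S=133.3900 intr=19.3000 cont=19.2297 V=19.3000[EX]; j=5 S=168.2226 intr=0.0000 cont=1.5240 V=1.5240[hold]; j=6 S=212.1510 intr=0.0000 cont=0.0000 V=0.0000[hold]  S*(6)=133.3900
k=5: j=0 S=59.2189 intr=93.4711 cont=93.3152 V=93.4711[EX]; j=1 S=74.6829 intr=78.0071 cont=77.8690 V=78.0071[EX]; j=2 S=94.1851 intr=58.5049 cont=58.3894 V=58.5049[EX]; j=3 S=118.7799 intr=33.9101 cont=33.8229 V=33.9101[EX]; j=4 S=149.7972 intr=2.8928 cont=10.8868 V=10.8868[hold]; j=5 S=188.9143 intr=0.0000 cont=0.8029 V=0.8029[hold]  S*(5)=118.7799
k=4: j=0 S=66.5029 intr=86.1871 cont=86.0396 V=86.1871[EX]; j=1 S=83.8690 intr=68.8210 cont=68.6935 V=68.8210[EX]; j=2 S=105.7700 intr=46.9200 cont=46.8178 V=46.9200[EX]; j=3 S=133.3900 intr=19.3000 cont=23.0004 V=23.0004[hold]; j=4 S=168.2226 intr=0.0000 cont=6.1143 V=6.1143[hold]  S*(4)=105.7700
k=3: j=0 S=74.6829 intr=78.0071 cont=77.8690 V=78.0071[EX]; j=1 S=94.1851 intr=58.5049 cont=58.3894 V=58.5049[EX]; j=2 S=118.7799 intr=33.9101 cont=35.5684 V=35.5684[hold]; j=3 S=149.7972 intr=2.8928 cont=15.0016 V=15.0016[hold]  S*(3)=94.1851
k=2: j=0 S=83.8690 intr=68.8210 cont=68.6935 V=68.8210[EX]; j=1 S=105.7700 intr=46.9200 cont=47.6000 V=47.6000[hold]; j=2 S=133.3900 intr=19.3000 cont=25.8149 V=25.8149[hold]  S*(2)=83.8690
k=1: j=0 S=94.1851 intr=58.5049 cont=58.7101 V=58.7101[hold]; j=1 S=118.7799 intr=33.9101 cont=37.2542 V=37.2542[hold]  S*(1)=-
k=0: j=0 S=105.7700 intr=46.9200 cont=48.5033 V=48.5033[hold]  S*(0)=-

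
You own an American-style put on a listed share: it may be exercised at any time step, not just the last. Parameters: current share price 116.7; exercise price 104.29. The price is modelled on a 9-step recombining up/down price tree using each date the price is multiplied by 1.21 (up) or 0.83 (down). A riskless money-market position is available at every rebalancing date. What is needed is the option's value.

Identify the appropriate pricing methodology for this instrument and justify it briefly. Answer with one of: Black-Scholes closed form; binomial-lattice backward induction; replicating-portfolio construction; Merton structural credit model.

Key observation: early exercise of the strike-104.29 put must be checked at each of the 9 dates (spot 116.7), which forces a node-by-node comparison of intrinsic and continuation value backward from expiry.

framework: binomial-lattice backward induction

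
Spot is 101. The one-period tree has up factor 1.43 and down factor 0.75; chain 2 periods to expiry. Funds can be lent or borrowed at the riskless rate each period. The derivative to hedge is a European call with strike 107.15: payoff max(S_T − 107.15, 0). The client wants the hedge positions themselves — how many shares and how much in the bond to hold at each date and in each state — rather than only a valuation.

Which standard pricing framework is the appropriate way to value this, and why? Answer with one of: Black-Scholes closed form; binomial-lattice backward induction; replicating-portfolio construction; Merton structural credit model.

Key observation: the deliverable is the dynamic trading strategy on the 2-step tree (spot 101, moves 1.43 and 0.75), so the valuation must go through the node-by-node replicating-portfolio solve.

framework: replicating-portfolio construction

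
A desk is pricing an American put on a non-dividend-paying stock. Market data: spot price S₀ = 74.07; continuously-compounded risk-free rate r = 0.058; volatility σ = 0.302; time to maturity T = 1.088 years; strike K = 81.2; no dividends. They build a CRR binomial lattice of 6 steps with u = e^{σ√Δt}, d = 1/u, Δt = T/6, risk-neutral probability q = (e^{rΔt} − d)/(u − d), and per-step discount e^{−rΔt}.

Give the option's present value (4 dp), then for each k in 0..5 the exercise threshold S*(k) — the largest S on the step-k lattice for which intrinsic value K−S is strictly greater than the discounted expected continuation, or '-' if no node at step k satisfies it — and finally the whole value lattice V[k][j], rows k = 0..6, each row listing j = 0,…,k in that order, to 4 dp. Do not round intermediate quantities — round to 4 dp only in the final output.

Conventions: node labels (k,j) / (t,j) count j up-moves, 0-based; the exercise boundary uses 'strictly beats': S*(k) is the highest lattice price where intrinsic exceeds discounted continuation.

price = 11.6957
boundary = - - 57.2718 50.3605 57.2718 65.1316
tree:
11.6957
17.0439 6.7774
23.9282 10.7541 3.0805
30.8395 16.4394 5.4908 0.8183
36.9168 23.9282 9.5537 1.6839 0.0000
42.2607 30.8395 16.0684 3.4650 0.0000 0.0000
46.9597 36.9168 23.9282 7.1300 0.0000 0.0000 0.0000

Δt=0.18133  u=1.13724  d=0.87932  q=0.50889  discount=0.98954
step 6 (expiry): payoffs max(K−S,0) = 46.9597 36.9168 23.9282 7.1300 0.0000 0.0000 0.0000
step 5: (k=5,j=0): S=38.9393, K−S=42.2607, hold=41.4112 ⇒ V=42.2607 exercise | (k=5,j=1): S=50.3605, K−S=30.8395, hold=29.9900 ⇒ V=30.8395 exercise | (k=5,j=2): S=65.1316, K−S=16.0684, hold=15.2189 ⇒ V=16.0684 exercise | (k=5,j=3): S=84.2351, K−S=0.0000, hold=3.4650 ⇒ V=3.4650 continue | (k=5,j=4): S=108.9419, K−S=0.0000, hold=0.0000 ⇒ V=0.0000 continue | (k=5,j=5): S=140.8954, K−S=0.0000, hold=0.0000 ⇒ V=0.0000 continue  boundary S*=65.1316
step 4: (k=4,j=0): S=44.2832, K−S=36.9168, hold=36.0673 ⇒ V=36.9168 exercise | (k=4,j=1): S=57.2718, K−S=23.9282, hold=23.0787 ⇒ V=23.9282 exercise | (k=4,j=2): S=74.0700, K−S=7.1300, hold=9.5537 ⇒ V=9.5537 continue | (k=4,j=3): S=95.7953, K−S=0.0000, hold=1.6839 ⇒ V=1.6839 continue | (k=4,j=4): S=123.8928, K−S=0.0000, hold=0.0000 ⇒ V=0.0000 continue  boundary S*=57.2718
step 3: (k=3,j=0): S=50.3605, K−S=30.8395, hold=29.9900 ⇒ V=30.8395 exercise | (k=3,j=1): S=65.1316, K−S=16.0684, hold=16.4394 ⇒ V=16.4394 continue | (k=3,j=2): S=84.2351, K−S=0.0000, hold=5.4908 ⇒ V=5.4908 continue | (k=3,j=3): S=108.9419, K−S=0.0000, hold=0.8183 ⇒ V=0.8183 continue  boundary S*=50.3605
step 2: (k=2,j=0): S=57.2718, K−S=23.9282, hold=23.2655 ⇒ V=23.9282 exercise | (k=2,j=1): S=74.0700, K−S=7.1300, hold=10.7541 ⇒ V=10.7541 continue | (k=2,j=2): S=95.7953, K−S=0.0000, hold=3.0805 ⇒ V=3.0805 continue  boundary S*=57.2718
step 1: (k=1,j=0): S=65.1316, K−S=16.0684, hold=17.0439 ⇒ V=17.0439 continue | (k=1,j=1): S=84.2351, K−S=0.0000, hold=6.7774 ⇒ V=6.7774 continue  boundary S*=-
step 0: (k=0,j=0): S=74.0700, K−S=7.1300, hold=11.6957 ⇒ V=11.6957 continue  boundary S*=-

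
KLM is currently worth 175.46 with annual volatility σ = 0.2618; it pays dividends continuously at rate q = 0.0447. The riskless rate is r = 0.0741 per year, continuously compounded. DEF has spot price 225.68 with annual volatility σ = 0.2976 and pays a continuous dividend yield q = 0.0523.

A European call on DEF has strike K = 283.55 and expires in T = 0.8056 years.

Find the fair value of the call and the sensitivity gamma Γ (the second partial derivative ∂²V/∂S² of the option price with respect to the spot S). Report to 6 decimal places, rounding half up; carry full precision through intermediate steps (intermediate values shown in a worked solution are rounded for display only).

σ√T = 0.2976·√0.8056 = 0.267112
d₁ = (ln(S/K) + (r−q+σ²/2)T) / (σ√T) = (ln(225.68/283.55) + (0.0741−0.0523+0.2976²/2)·0.8056) / 0.267112 = (-0.228270 + 0.053236) / 0.267112 = -0.655284
d₂ = d₁ − σ√T = -0.655284 − 0.267112 = -0.922396
e^{−rT} = 0.942052
e^{−qT} = 0.958742
N(d₁) = 0.256142,  N(d₂) = 0.178161
Call price V = S·e^{−qT}·N(d₁) − K·e^{−rT}·N(d₂) = 55.421251 − 47.590161 = 7.831090
φ(d₁) = (1/√(2π))·e^{−d₁²/2} = 0.321860
Γ = e^{−qT}·φ(d₁) / (S·σ·√T) = 0.005119

price = 7.831090
Γ = 0.005119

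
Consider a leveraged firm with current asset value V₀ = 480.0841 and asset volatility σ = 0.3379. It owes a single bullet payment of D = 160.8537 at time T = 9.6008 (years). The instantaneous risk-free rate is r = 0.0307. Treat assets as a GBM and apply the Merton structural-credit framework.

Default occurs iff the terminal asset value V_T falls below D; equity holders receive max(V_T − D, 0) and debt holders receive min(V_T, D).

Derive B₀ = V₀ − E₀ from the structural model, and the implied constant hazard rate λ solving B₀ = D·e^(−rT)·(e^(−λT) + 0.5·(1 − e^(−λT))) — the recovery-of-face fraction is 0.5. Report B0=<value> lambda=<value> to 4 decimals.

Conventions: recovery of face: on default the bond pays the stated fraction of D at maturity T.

With assets at 480.0841 and a single debt payment of 160.8537 at 9.6008 years:
d₁ = [ln(V₀/D) + (r + σ²/2)T] / (σ√T)
   = [ln(480.0841/160.8537) + (0.0307 + 0.5·0.3379²)·9.6008] / (0.3379·√9.6008)
   = [1.093466 + 0.842837] / 1.046988 = 1.849402
d₂ = d₁ − σ√T = 1.849402 − 1.046988 = 0.802414
N(d₁) = 0.967800,  N(d₂) = 0.788843,  e^(−rT) = 0.744722
E₀ = V₀·N(d₁) − D·e^(−rT)·N(d₂)
   = 480.0841·0.967800 − 160.8537·0.744722·0.788843 = 370.128937
B₀ = V₀ − E₀ = 480.0841 − 370.128937 = 109.955163
e^(−λT) = (B₀·e^(rT)/D − 0.5)/(1 − 0.5) = (109.9552·1.342783/160.8537 − 0.5)/0.5 = 0.83578006
λ = −ln(0.83578006)/9.6008 = 0.018685

B0=109.9552 lambda=0.0187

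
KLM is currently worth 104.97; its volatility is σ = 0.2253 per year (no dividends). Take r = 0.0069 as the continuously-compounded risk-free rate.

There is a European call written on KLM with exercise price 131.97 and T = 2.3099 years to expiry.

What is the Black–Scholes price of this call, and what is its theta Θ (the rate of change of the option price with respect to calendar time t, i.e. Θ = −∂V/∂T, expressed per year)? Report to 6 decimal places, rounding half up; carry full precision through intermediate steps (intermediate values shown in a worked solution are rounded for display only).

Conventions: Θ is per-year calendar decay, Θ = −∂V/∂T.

σ√T = 0.2253·√2.3099 = 0.342419
d₁ = (ln(S/K) + (r+σ²/2)T) / (σ√T) = (ln(104.97/131.97) + (0.0069+0.2253²/2)·2.3099) / 0.342419 = (-0.228900 + 0.074564) / 0.342419 = -0.450724
d₂ = d₁ − σ√T = -0.450724 − 0.342419 = -0.793143
e^{−rT} = 0.984188
N(d₁) = 0.326094,  N(d₂) = 0.213847
Call price V = S·N(d₁) − K·e^{−rT}·N(d₂) = 34.230122 − 27.775197 = 6.454924
φ(d₁) = (1/√(2π))·e^{−d₁²/2} = 0.360409
Θ = −S·φ(d₁)·σ/(2√T) − r·K·e^{−rT}·N(d₂) = −2.804116 − 0.191649 = -2.995765

price = 6.454924
Θ = -2.995765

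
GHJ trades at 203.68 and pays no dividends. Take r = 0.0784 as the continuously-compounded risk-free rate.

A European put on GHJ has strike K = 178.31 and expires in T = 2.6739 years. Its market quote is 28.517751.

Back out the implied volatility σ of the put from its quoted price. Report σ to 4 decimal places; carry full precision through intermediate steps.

At σ = 0.4824 the Black–Scholes value reproduces the quote:
σ√T = 0.4824·√2.6739 = 0.788824
d₁ = (ln(S/K) + (r+σ²/2)T) / (σ√T) = (ln(203.68/178.31) + (0.0784+0.4824²/2)·2.6739) / 0.788824 = (0.133027 + 0.520755) / 0.788824 = 0.828806
d₂ = d₁ − σ√T = 0.828806 − 0.788824 = 0.039982
e^{−rT} = 0.810881
N(−d₁) = 0.203607,  N(−d₂) = 0.484054
V = K·e^{−rT}·N(−d₂) − S·N(−d₁) = 69.988452 − 41.470701 = 28.517751 (equal to the quote); since ∂V/∂σ > 0 for all σ, the implied volatility is unique

sigma = 0.4824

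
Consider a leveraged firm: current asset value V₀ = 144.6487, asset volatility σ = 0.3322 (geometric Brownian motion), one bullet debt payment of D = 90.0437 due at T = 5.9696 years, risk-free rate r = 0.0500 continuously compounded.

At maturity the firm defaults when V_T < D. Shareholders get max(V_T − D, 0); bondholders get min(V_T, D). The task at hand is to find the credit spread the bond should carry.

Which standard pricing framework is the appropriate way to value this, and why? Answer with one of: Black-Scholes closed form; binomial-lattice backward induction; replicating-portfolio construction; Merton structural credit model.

framework: Merton structural credit model

Key observation: a levered firm with one bullet debt due at 5.9696 years is the canonical structural-credit setup: equity is a call on the firm's assets struck at the face value.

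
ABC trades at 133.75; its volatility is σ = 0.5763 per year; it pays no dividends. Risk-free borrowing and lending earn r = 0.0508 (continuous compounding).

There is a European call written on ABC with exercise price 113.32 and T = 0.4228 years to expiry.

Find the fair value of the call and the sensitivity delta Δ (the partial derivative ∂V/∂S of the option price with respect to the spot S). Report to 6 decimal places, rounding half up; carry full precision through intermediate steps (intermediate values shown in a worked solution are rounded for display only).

σ√T = 0.5763·√0.4228 = 0.374728
d₁ = (ln(S/K) + (r+σ²/2)T) / (σ√T) = (ln(133.75/113.32) + (0.0508+0.5763²/2)·0.4228) / 0.374728 = (0.165757 + 0.091689) / 0.374728 = 0.687020
d₂ = d₁ − σ√T = 0.687020 − 0.374728 = 0.312292
e^{−rT} = 0.978751
N(d₁) = 0.753965,  N(d₂) = 0.622591
Call price V = S·N(d₁) − K·e^{−rT}·N(d₂) = 100.842795 − 69.052789 = 31.790007
Δ = N(d₁) = 0.753965

price = 31.790007
Δ = 0.753965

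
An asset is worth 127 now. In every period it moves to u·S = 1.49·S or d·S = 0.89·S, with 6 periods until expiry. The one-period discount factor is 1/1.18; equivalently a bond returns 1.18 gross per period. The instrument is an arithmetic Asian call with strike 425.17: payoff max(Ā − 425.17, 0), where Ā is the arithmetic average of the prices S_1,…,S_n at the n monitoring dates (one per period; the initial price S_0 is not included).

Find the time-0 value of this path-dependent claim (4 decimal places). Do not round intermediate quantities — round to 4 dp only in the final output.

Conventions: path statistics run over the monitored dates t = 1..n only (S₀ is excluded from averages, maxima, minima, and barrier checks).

No-arbitrage gives p* = (R−d)/(u−d) = 0.4833: enumerate every path, weight its payoff by its p*-probability, and discount by R^6.
Enumerate all 2^6 = 64 price paths (U = up ×1.49, D = down ×0.89); each path with k up-moves has probability p*^k·(1−p*)^(6−k).
DDDDDD: Ā=86.1458, payoff=0.0000, prob=0.019022
UDDDDD: Ā=144.2216, payoff=0.0000, prob=0.017795
DUDDDD: Ā=131.5216, payoff=0.0000, prob=0.017795
UUDDDD: Ā=220.1878, payoff=0.0000, prob=0.016647
DDUDDD: Ā=120.2186, payoff=0.0000, prob=0.017795
UDUDDD: Ā=201.2648, payoff=0.0000, prob=0.016647
DUUDDD: Ā=188.5648, payoff=0.0000, prob=0.016647
UUUDDD: Ā=315.6871, payoff=0.0000, prob=0.015573
DDDUDD: Ā=110.1589, payoff=0.0000, prob=0.017795
UDDUDD: Ā=184.4233, payoff=0.0000, prob=0.016647
DUDUDD: Ā=171.7233, payoff=0.0000, prob=0.016647
UUDUDD: Ā=287.4918, payoff=0.0000, prob=0.015573
DDUUDD: Ā=160.4203, payoff=0.0000, prob=0.016647
UDUUDD: Ā=268.5688, payoff=0.0000, prob=0.015573
DUUUDD: Ā=255.8688, payoff=0.0000, prob=0.015573
UUUUDD: Ā=428.3647, payoff=3.1947, prob=0.014568
DDDDUD: Ā=101.2058, payoff=0.0000, prob=0.017795
UDDDUD: Ā=169.4344, payoff=0.0000, prob=0.016647
DUDDUD: Ā=156.7344, payoff=0.0000, prob=0.016647
UUDDUD: Ā=262.3980, payoff=0.0000, prob=0.015573
DDUDUD: Ā=145.4314, payoff=0.0000, prob=0.016647
UDUDUD: Ā=243.4750, payoff=0.0000, prob=0.015573
DUUDUD: Ā=230.7750, payoff=0.0000, prob=0.015573
UUUDUD: Ā=386.3537, payoff=0.0000, prob=0.014568
DDDUUD: Ā=135.3717, payoff=0.0000, prob=0.016647
UDDUUD: Ā=226.6336, payoff=0.0000, prob=0.015573
DUDUUD: Ā=213.9336, payoff=0.0000, prob=0.015573
UUDUUD: Ā=358.1585, payoff=0.0000, prob=0.014568
DDUUUD: Ā=202.6306, payoff=0.0000, prob=0.015573
UDUUUD: Ā=339.2355, payoff=0.0000, prob=0.014568
DUUUUD: Ā=326.5355, payoff=0.0000, prob=0.014568
UUUUUD: Ā=546.6717, payoff=121.5017, prob=0.013628
DDDDDU: Ā=93.2375, payoff=0.0000, prob=0.017795
UDDDDU: Ā=156.0943, payoff=0.0000, prob=0.016647
DUDDDU: Ā=143.3943, payoff=0.0000, prob=0.016647
UUDDDU: Ā=240.0646, payoff=0.0000, prob=0.015573
DDUDDU: Ā=132.0913, payoff=0.0000, prob=0.016647
UDUDDU: Ā=221.1416, payoff=0.0000, prob=0.015573
DUUDDU: Ā=208.4416, payoff=0.0000, prob=0.015573
UUUDDU: Ā=348.9640, payoff=0.0000, prob=0.014568
DDDUDU: Ā=122.0316, payoff=0.0000, prob=0.016647
UDDUDU: Ā=204.3001, payoff=0.0000, prob=0.015573
DUDUDU: Ā=191.6001, payoff=0.0000, prob=0.015573
UUDUDU: Ā=320.7687, payoff=0.0000, prob=0.014568
DDUUDU: Ā=180.2971, payoff=0.0000, prob=0.015573
UDUUDU: Ā=301.8457, payoff=0.0000, prob=0.014568
DUUUDU: Ā=289.1457, payoff=0.0000, prob=0.014568
UUUUDU: Ā=484.0754, payoff=58.9054, prob=0.013628
DDDDUU: Ā=113.0785, payoff=0.0000, prob=0.016647
UDDDUU: Ā=189.3112, payoff=0.0000, prob=0.015573
DUDDUU: Ā=176.6112, payoff=0.0000, prob=0.015573
UUDDUU: Ā=295.6749, payoff=0.0000, prob=0.014568
DDUDUU: Ā=165.3082, payoff=0.0000, prob=0.015573
UDUDUU: Ā=276.7519, payoff=0.0000, prob=0.014568
DUUDUU: Ā=264.0519, payoff=0.0000, prob=0.014568
UUUDUU: Ā=442.0645, payoff=16.8945, prob=0.013628
DDDUUU: Ā=155.2485, payoff=0.0000, prob=0.015573
UDDUUU: Ā=259.9105, payoff=0.0000, prob=0.014568
DUDUUU: Ā=247.2105, payoff=0.0000, prob=0.014568
UUDUUU: Ā=413.8692, payoff=0.0000, prob=0.013628
DDUUUU: Ā=235.9075, payoff=0.0000, prob=0.014568
UDUUUU: Ā=394.9462, payoff=0.0000, prob=0.013628
DUUUUU: Ā=382.2462, payoff=0.0000, prob=0.013628
UUUUUU: Ā=639.9402, payoff=214.7702, prob=0.012749
Price = Σ prob·payoff / R^6 = 5.473575 / 2.699554 = 2.0276

price = 2.0276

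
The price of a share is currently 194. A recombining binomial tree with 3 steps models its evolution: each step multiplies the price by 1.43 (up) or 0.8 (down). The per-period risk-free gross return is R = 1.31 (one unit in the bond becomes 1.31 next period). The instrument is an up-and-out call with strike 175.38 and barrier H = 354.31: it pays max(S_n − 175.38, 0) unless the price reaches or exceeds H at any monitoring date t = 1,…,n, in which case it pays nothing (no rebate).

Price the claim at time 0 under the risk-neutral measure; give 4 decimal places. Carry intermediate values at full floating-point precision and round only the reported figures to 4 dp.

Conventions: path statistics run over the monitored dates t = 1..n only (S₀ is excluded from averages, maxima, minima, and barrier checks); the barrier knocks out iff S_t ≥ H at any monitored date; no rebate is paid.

price = 15.8527

Set p* = 0.8095 (from d < R < u); the path-dependent value is the discounted p*-expectation over all price paths.
Enumerate all 2^3 = 8 price paths (U = up ×1.43, D = down ×0.8); each path with k up-moves has probability p*^k·(1−p*)^(3−k).
DDD: M=155.2000, payoff=0.0000, prob=0.006911
UDD: M=277.4200, payoff=2.1688, prob=0.029370
DUD: M=221.9360, payoff=2.1688, prob=0.029370
UUD: M=396.7106, payoff=0.0000, prob=0.124825
DDU: M=177.5488, payoff=2.1688, prob=0.029370
UDU: M=317.3685, payoff=141.9885, prob=0.124825
DUU: M=317.3685, payoff=141.9885, prob=0.124825
UUU: M=567.2962, payoff=0.0000, prob=0.530504
Price = Σ prob·payoff / R^3 = 35.638387 / 2.248091 = 15.8527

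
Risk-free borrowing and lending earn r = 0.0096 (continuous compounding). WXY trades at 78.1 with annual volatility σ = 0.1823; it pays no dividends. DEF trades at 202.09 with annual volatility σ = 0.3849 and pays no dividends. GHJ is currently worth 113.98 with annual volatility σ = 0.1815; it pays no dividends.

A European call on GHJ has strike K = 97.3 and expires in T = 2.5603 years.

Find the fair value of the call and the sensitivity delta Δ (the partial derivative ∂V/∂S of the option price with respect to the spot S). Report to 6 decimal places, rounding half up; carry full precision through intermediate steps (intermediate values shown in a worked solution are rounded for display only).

price = 23.870492
Δ = 0.780729

σ√T = 0.1815·√2.5603 = 0.290417
d₁ = (ln(S/K) + (r+σ²/2)T) / (σ√T) = (ln(113.98/97.3) + (0.0096+0.1815²/2)·2.5603) / 0.290417 = (0.158224 + 0.066750) / 0.290417 = 0.774658
d₂ = d₁ − σ√T = 0.774658 − 0.290417 = 0.484241
e^{−rT} = 0.975721
N(d₁) = 0.780729,  N(d₂) = 0.685893
Call price V = S·N(d₁) − K·e^{−rT}·N(d₂) = 88.987509 − 65.117018 = 23.870492
Δ = N(d₁) = 0.780729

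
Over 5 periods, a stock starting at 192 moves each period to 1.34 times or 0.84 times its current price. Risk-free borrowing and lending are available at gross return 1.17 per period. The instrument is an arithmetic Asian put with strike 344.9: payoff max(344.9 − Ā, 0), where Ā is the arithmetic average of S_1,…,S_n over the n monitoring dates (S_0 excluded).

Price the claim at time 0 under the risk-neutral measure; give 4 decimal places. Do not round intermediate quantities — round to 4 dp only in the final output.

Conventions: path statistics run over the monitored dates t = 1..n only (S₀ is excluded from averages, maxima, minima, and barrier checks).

Risk-neutral up-probability p* = (R−d)/(u−d) = (1.17−0.84)/(1.34−0.84) = 0.6600; the claim prices as the p*-weighted sum of path payoffs discounted by R^5.
Enumerate all 2^5 = 32 price paths (U = up ×1.34, D = down ×0.84); each path with k up-moves has probability p*^k·(1−p*)^(5−k).
DDDDD: Ā=117.2885, payoff=227.6115, prob=0.004544
UDDDD: Ā=187.1030, payoff=157.7970, prob=0.008820
DUDDD: Ā=167.9030, payoff=176.9970, prob=0.008820
UUDDD: Ā=267.8453, payoff=77.0547, prob=0.017121
DDUDD: Ā=151.7750, payoff=193.1250, prob=0.008820
UDUDD: Ā=242.1173, payoff=102.7827, prob=0.017121
DUUDD: Ā=222.9173, payoff=121.9827, prob=0.017121
UUUDD: Ā=355.6062, payoff=0.0000, prob=0.033235
DDDUD: Ā=138.2275, payoff=206.6725, prob=0.008820
UDDUD: Ā=220.5058, payoff=124.3942, prob=0.017121
DUDUD: Ā=201.3058, payoff=143.5942, prob=0.017121
UUDUD: Ā=321.1307, payoff=23.7693, prob=0.033235
DDUUD: Ā=185.1778, payoff=159.7222, prob=0.017121
UDUUD: Ā=295.4027, payoff=49.4973, prob=0.033235
DUUUD: Ā=276.2027, payoff=68.6973, prob=0.033235
UUUUD: Ā=440.6091, payoff=0.0000, prob=0.064514
DDDDU: Ā=126.8476, payoff=218.0524, prob=0.008820
UDDDU: Ā=202.3521, payoff=142.5479, prob=0.017121
DUDDU: Ā=183.1521, payoff=161.7479, prob=0.017121
UUDDU: Ā=292.1713, payoff=52.7287, prob=0.033235
DDUDU: Ā=167.0241, payoff=177.8759, prob=0.017121
UDUDU: Ā=266.4433, payoff=78.4567, prob=0.033235
DUUDU: Ā=247.2433, payoff=97.6567, prob=0.033235
UUUDU: Ā=394.4119, payoff=0.0000, prob=0.064514
DDDUU: Ā=153.4766, payoff=191.4234, prob=0.017121
UDDUU: Ā=244.8317, payoff=100.0683, prob=0.033235
DUDUU: Ā=225.6317, payoff=119.2683, prob=0.033235
UUDUU: Ā=359.9363, payoff=0.0000, prob=0.064514
DDUUU: Ā=209.5037, payoff=135.3963, prob=0.033235
UDUUU: Ā=334.2083, payoff=10.6917, prob=0.064514
DUUUU: Ā=315.0083, payoff=29.8917, prob=0.064514
UUUUU: Ā=502.5133, payoff=0.0000, prob=0.125233
Price = Σ prob·payoff / R^5 = 60.190121 / 2.192448 = 27.4534

price = 27.4534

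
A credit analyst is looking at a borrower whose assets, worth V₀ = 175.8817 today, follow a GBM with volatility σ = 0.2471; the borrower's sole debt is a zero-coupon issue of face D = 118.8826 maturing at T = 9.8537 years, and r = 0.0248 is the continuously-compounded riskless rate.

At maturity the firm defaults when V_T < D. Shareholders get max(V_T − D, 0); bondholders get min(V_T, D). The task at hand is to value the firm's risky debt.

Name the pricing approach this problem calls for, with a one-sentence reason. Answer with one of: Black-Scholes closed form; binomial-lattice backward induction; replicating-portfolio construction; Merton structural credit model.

Key observation: a levered firm with one bullet debt due at 9.8537 years is the canonical structural-credit setup: equity is a call on the firm's assets struck at the face value.

framework: Merton structural credit model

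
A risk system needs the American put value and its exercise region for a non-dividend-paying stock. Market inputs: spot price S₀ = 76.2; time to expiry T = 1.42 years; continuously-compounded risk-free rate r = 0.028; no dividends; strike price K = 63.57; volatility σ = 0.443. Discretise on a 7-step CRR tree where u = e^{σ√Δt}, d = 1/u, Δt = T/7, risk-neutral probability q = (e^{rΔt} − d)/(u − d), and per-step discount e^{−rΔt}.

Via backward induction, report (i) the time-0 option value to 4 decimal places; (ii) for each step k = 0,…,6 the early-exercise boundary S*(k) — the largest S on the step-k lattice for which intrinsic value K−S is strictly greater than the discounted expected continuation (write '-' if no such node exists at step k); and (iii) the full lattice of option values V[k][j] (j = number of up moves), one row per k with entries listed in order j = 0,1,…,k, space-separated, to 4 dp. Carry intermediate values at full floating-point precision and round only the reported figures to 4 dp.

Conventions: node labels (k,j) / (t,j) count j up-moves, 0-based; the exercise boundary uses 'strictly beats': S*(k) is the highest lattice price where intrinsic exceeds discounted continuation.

price = 7.8917
boundary = - - - - 34.3039 41.8790 51.1269
tree:
7.8917
11.5329 3.7901
16.3664 6.1013 1.1718
22.3925 9.6190 2.1201 0.0927
29.2661 14.7416 3.8304 0.1741 0.0000
35.4710 21.6910 6.9096 0.3270 0.0000 0.0000
40.5536 29.2661 12.4431 0.6140 0.0000 0.0000 0.0000
44.7168 35.4710 21.6910 1.1531 0.0000 0.0000 0.0000 0.0000

Δt=0.20286  u=1.22082  d=0.81912  q=0.46446  discount=0.99434
step 7 (expiry): payoffs max(K−S,0) = 44.7168 35.4710 21.6910 1.1531 0.0000 0.0000 0.0000 0.0000
step 6: (k=6,j=0): S=23.0164, K−S=40.5536, hold=40.1935 ⇒ V=40.5536 exercise | (k=6,j=1): S=34.3039, K−S=29.2661, hold=28.9061 ⇒ V=29.2661 exercise | (k=6,j=2): S=51.1269, K−S=12.4431, hold=12.0831 ⇒ V=12.4431 exercise | (k=6,j=3): S=76.2000, K−S=0.0000, hold=0.6140 ⇒ V=0.6140 continue | (k=6,j=4): S=113.5693, K−S=0.0000, hold=0.0000 ⇒ V=0.0000 continue | (k=6,j=5): S=169.2648, K−S=0.0000, hold=0.0000 ⇒ V=0.0000 continue | (k=6,j=6): S=252.2740, K−S=0.0000, hold=0.0000 ⇒ V=0.0000 continue  boundary S*=51.1269
step 5: (k=5,j=0): S=28.0990, K−S=35.4710, hold=35.1110 ⇒ V=35.4710 exercise | (k=5,j=1): S=41.8790, K−S=21.6910, hold=21.3310 ⇒ V=21.6910 exercise | (k=5,j=2): S=62.4169, K−S=1.1531, hold=6.9096 ⇒ V=6.9096 continue | (k=5,j=3): S=93.0268, K−S=0.0000, hold=0.3270 ⇒ V=0.3270 continue | (k=5,j=4): S=138.6480, K−S=0.0000, hold=0.0000 ⇒ V=0.0000 continue | (k=5,j=5): S=206.6425, K−S=0.0000, hold=0.0000 ⇒ V=0.0000 continue  boundary S*=41.8790
step 4: (k=4,j=0): S=34.3039, K−S=29.2661, hold=28.9061 ⇒ V=29.2661 exercise | (k=4,j=1): S=51.1269, K−S=12.4431, hold=14.7416 ⇒ V=14.7416 continue | (k=4,j=2): S=76.2000, K−S=0.0000, hold=3.8304 ⇒ V=3.8304 continue | (k=4,j=3): S=113.5693, K−S=0.0000, hold=0.1741 ⇒ V=0.1741 continue | (k=4,j=4): S=169.2648, K−S=0.0000, hold=0.0000 ⇒ V=0.0000 continue  boundary S*=34.3039
step 3: (k=3,j=0): S=41.8790, K−S=21.6910, hold=22.3925 ⇒ V=22.3925 continue | (k=3,j=1): S=62.4169, K−S=1.1531, hold=9.6190 ⇒ V=9.6190 continue | (k=3,j=2): S=93.0268, K−S=0.0000, hold=2.1201 ⇒ V=2.1201 continue | (k=3,j=3): S=138.6480, K−S=0.0000, hold=0.0927 ⇒ V=0.0927 continue  boundary S*=-
step 2: (k=2,j=0): S=51.1269, K−S=12.4431, hold=16.3664 ⇒ V=16.3664 continue | (k=2,j=1): S=76.2000, K−S=0.0000, hold=6.1013 ⇒ V=6.1013 continue | (k=2,j=2): S=113.5693, K−S=0.0000, hold=1.1718 ⇒ V=1.1718 continue  boundary S*=-
step 1: (k=1,j=0): S=62.4169, K−S=1.1531, hold=11.5329 ⇒ V=11.5329 continue | (k=1,j=1): S=93.0268, K−S=0.0000, hold=3.7901 ⇒ V=3.7901 continue  boundary S*=-
step 0: (k=0,j=0): S=76.2000, K−S=0.0000, hold=7.8917 ⇒ V=7.8917 continue  boundary S*=-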